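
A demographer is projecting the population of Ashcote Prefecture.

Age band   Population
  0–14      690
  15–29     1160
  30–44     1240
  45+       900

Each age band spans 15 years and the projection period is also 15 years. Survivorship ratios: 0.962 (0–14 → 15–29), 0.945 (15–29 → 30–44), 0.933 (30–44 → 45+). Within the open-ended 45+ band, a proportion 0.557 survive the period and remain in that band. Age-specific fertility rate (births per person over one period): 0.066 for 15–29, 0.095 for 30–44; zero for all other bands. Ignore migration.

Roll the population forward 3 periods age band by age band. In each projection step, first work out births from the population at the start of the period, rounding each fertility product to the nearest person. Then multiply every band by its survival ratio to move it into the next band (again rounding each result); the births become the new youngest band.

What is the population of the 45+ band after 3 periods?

Call the bands 1 to 4, youngest first.
[period 1]
Births: 1160 * 0.066 = 77, 1240 * 0.095 = 118 → 195
Band 2: 690 * 0.962 = 664
Band 3: 1160 * 0.945 = 1096
Band 4: 1240 * 0.933 + 900 * 0.557 = 1157 + 501 = 1658
Population now: 0–14=195, 15–29=664, 30–44=1096, 45+=1658
[period 2]
Births: 664 * 0.066 = 44, 1096 * 0.095 = 104 → 148
Band 2: 195 * 0.962 = 188
Band 3: 664 * 0.945 = 627
Band 4: 1096 * 0.933 + 1658 * 0.557 = 1023 + 924 = 1947
Population now: 0–14=148, 15–29=188, 30–44=627, 45+=1947
[period 3]
Births: 188 * 0.066 = 12, 627 * 0.095 = 60 → 72
Band 2: 148 * 0.962 = 142
Band 3: 188 * 0.945 = 178
Band 4: 627 * 0.933 + 1947 * 0.557 = 585 + 1084 = 1669
Population now: 0–14=72, 15–29=142, 30–44=178, 45+=1669

1669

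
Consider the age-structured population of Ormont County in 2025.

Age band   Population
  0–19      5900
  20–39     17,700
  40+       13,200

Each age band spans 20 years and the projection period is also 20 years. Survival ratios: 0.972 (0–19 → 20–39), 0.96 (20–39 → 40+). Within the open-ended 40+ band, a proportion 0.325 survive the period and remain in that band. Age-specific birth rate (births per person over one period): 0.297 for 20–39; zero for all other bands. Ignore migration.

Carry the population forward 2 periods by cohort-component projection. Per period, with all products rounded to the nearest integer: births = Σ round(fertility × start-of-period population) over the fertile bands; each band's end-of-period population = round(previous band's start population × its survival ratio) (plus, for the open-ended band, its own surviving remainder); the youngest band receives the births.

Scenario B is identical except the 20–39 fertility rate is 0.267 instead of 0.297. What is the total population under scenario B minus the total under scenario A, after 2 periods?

-688

Call the bands 1 to 3, youngest first.
Period 1.
Births: 17700 × 0.297 = 5257
Band 2: 5900 × 0.972 = 5735
Band 3: 17700 × 0.96 + 13200 × 0.325 = 16992 + 4290 = 21282
End of period: [5257, 5735, 21282]
Period 2.
Births: 5735 × 0.297 = 1703
Band 2: 5257 × 0.972 = 5110
Band 3: 5735 × 0.96 + 21282 × 0.325 = 5506 + 6917 = 12423
End of period: [1703, 5110, 12423]
Scenario A total after 2 periods: 19236
Scenario B projection —
Period 1.
Births: 17700 × 0.267 = 4726
Band 2: 5900 × 0.972 = 5735
Band 3: 17700 × 0.96 + 13200 × 0.325 = 16992 + 4290 = 21282
End of period: [4726, 5735, 21282]
Period 2.
Births: 5735 × 0.267 = 1531
Band 2: 4726 × 0.972 = 4594
Band 3: 5735 × 0.96 + 21282 × 0.325 = 5506 + 6917 = 12423
End of period: [1531, 4594, 12423]
Scenario B total after 2 periods: 18548
Difference B − A = 18548 − 19236 = -688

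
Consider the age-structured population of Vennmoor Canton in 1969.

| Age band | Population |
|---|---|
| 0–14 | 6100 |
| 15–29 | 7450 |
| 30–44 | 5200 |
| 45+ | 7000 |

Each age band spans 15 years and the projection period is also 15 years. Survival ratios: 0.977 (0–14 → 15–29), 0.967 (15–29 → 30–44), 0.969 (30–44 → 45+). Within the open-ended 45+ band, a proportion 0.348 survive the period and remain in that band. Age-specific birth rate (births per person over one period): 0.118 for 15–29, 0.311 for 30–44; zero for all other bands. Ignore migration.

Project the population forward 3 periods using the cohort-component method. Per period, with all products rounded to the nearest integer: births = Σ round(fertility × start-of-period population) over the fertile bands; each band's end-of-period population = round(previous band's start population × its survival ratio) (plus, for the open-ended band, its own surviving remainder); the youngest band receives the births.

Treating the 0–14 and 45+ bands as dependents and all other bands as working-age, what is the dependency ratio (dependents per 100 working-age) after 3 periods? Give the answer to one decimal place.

210.1

Let band 1 be 0–14 through band 4 = 45+.
[period 1]
Births: 7450 × 0.118 = 879 ; 5200 × 0.311 = 1617 → 2496
Band 2: 6100 × 0.977 = 5960
Band 3: 7450 × 0.967 = 7204
Band 4: 5200 × 0.969 + 7000 × 0.348 = 5039 + 2436 = 7475
Population now: 0–14=2496, 15–29=5960, 30–44=7204, 45+=7475
[period 2]
Births: 5960 × 0.118 = 703 ; 7204 × 0.311 = 2240 → 2943
Band 2: 2496 × 0.977 = 2439
Band 3: 5960 × 0.967 = 5763
Band 4: 7204 × 0.969 + 7475 × 0.348 = 6981 + 2601 = 9582
Population now: 0–14=2943, 15–29=2439, 30–44=5763, 45+=9582
[period 3]
Births: 2439 × 0.118 = 288 ; 5763 × 0.311 = 1792 → 2080
Band 2: 2943 × 0.977 = 2875
Band 3: 2439 × 0.967 = 2359
Band 4: 5763 × 0.969 + 9582 × 0.348 = 5584 + 3335 = 8919
Population now: 0–14=2080, 15–29=2875, 30–44=2359, 45+=8919
Dependents (band 0–14 + band 45+) = 2080 + 8919 = 10999; working-age = 5234; ratio = 10999/5234 × 100 = 210.1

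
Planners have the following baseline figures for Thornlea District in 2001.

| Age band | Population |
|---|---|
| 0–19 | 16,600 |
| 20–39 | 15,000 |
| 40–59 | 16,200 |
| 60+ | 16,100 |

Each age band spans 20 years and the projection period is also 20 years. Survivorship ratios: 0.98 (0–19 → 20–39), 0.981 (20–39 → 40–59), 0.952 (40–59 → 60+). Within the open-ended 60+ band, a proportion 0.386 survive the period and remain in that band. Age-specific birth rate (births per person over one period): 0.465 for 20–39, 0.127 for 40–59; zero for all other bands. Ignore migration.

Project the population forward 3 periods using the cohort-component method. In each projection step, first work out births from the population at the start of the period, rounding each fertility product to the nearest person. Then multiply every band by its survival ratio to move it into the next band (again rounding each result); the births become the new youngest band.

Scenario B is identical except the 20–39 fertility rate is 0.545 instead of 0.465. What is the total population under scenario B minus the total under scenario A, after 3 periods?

3777

(Groups numbered youngest = 1 to oldest = 4.)
— Period 1 —
Births: 15000 × 0.465 = 6975 ; 16200 × 0.127 = 2057 ⇒ total 9032
Group 2: 16600 × 0.98 = 16268
Group 3: 15000 × 0.981 = 14715
Group 4: 16200 × 0.952 + 16100 × 0.386 = 15422 + 6215 = 21637
→ [9032, 16268, 14715, 21637]
— Period 2 —
Births: 16268 × 0.465 = 7565 ; 14715 × 0.127 = 1869 ⇒ total 9434
Group 2: 9032 × 0.98 = 8851
Group 3: 16268 × 0.981 = 15959
Group 4: 14715 × 0.952 + 21637 × 0.386 = 14009 + 8352 = 22361
→ [9434, 8851, 15959, 22361]
— Period 3 —
Births: 8851 × 0.465 = 4116 ; 15959 × 0.127 = 2027 ⇒ total 6143
Group 2: 9434 × 0.98 = 9245
Group 3: 8851 × 0.981 = 8683
Group 4: 15959 × 0.952 + 22361 × 0.386 = 15193 + 8631 = 23824
→ [6143, 9245, 8683, 23824]
Scenario A total after 3 periods: 47895
Scenario B projection —
— Period 1 —
Births: 15000 × 0.545 = 8175 ; 16200 × 0.127 = 2057 ⇒ total 10232
Group 2: 16600 × 0.98 = 16268
Group 3: 15000 × 0.981 = 14715
Group 4: 16200 × 0.952 + 16100 × 0.386 = 15422 + 6215 = 21637
→ [10232, 16268, 14715, 21637]
— Period 2 —
Births: 16268 × 0.545 = 8866 ; 14715 × 0.127 = 1869 ⇒ total 10735
Group 2: 10232 × 0.98 = 10027
Group 3: 16268 × 0.981 = 15959
Group 4: 14715 × 0.952 + 21637 × 0.386 = 14009 + 8352 = 22361
→ [10735, 10027, 15959, 22361]
— Period 3 —
Births: 10027 × 0.545 = 5465 ; 15959 × 0.127 = 2027 ⇒ total 7492
Group 2: 10735 × 0.98 = 10520
Group 3: 10027 × 0.981 = 9836
Group 4: 15959 × 0.952 + 22361 × 0.386 = 15193 + 8631 = 23824
→ [7492, 10520, 9836, 23824]
Scenario B total after 3 periods: 51672
Difference B − A = 51672 − 47895 = 3777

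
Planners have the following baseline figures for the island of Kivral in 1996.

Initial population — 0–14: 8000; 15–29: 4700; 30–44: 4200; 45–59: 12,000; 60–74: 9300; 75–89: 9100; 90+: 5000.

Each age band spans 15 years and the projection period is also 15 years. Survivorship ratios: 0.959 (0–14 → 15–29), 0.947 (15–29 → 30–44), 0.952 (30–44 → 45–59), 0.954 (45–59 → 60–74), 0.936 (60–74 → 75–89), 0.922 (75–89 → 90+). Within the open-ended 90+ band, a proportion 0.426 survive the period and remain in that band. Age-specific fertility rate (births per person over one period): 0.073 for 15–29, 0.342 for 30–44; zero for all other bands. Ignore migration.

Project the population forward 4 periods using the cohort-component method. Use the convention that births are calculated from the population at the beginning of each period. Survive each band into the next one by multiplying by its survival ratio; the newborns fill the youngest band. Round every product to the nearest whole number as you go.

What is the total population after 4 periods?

26782

Period 1.
Births: 4700 × 0.073 = 343 ; 4200 × 0.342 = 1436 — total 1779
15–29: 8000 × 0.959 = 7672
30–44: 4700 × 0.947 = 4451
45–59: 4200 × 0.952 = 3998
60–74: 12000 × 0.954 = 11448
75–89: 9300 × 0.936 = 8705
90+: 9100 × 0.922 + 5000 × 0.426 = 8390 + 2130 = 10520
→ [1779, 7672, 4451, 3998, 11448, 8705, 10520]
Period 2.
Births: 7672 × 0.073 = 560 ; 4451 × 0.342 = 1522 — total 2082
15–29: 1779 × 0.959 = 1706
30–44: 7672 × 0.947 = 7265
45–59: 4451 × 0.952 = 4237
60–74: 3998 × 0.954 = 3814
75–89: 11448 × 0.936 = 10715
90+: 8705 × 0.922 + 10520 × 0.426 = 8026 + 4482 = 12508
→ [2082, 1706, 7265, 4237, 3814, 10715, 12508]
Period 3.
Births: 1706 × 0.073 = 125 ; 7265 × 0.342 = 2485 — total 2610
15–29: 2082 × 0.959 = 1997
30–44: 1706 × 0.947 = 1616
45–59: 7265 × 0.952 = 6916
60–74: 4237 × 0.954 = 4042
75–89: 3814 × 0.936 = 3570
90+: 10715 × 0.922 + 12508 × 0.426 = 9879 + 5328 = 15207
→ [2610, 1997, 1616, 6916, 4042, 3570, 15207]
Period 4.
Births: 1997 × 0.073 = 146 ; 1616 × 0.342 = 553 — total 699
15–29: 2610 × 0.959 = 2503
30–44: 1997 × 0.947 = 1891
45–59: 1616 × 0.952 = 1538
60–74: 6916 × 0.954 = 6598
75–89: 4042 × 0.936 = 3783
90+: 3570 × 0.922 + 15207 × 0.426 = 3292 + 6478 = 9770
→ [699, 2503, 1891, 1538, 6598, 3783, 9770]
Total after period 4: 699 + 2503 + 1891 + 1538 + 6598 + 3783 + 9770 = 26782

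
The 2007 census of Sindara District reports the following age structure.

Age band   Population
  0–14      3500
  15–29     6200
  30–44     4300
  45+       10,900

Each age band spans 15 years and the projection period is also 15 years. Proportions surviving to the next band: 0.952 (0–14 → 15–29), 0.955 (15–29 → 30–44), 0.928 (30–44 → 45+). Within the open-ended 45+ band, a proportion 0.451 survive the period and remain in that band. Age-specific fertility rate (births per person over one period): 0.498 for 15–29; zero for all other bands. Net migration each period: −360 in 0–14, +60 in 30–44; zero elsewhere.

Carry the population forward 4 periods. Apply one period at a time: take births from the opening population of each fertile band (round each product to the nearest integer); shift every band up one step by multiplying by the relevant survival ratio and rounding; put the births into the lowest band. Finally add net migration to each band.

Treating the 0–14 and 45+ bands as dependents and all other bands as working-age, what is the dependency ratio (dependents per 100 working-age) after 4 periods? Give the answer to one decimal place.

Let group 1 be 0–14 through group 4 = 45+.
[period 1]
Births: 6200 × 0.498 = 3088
Group 2: 3500 × 0.952 = 3332
Group 3: 6200 × 0.955 = 5921
Group 4: 4300 × 0.928 + 10900 × 0.451 = 3990 + 4916 = 8906
Net migration: Group 1 − 360 → 2728; Group 3 + 60 → 5981
Population now: 0–14=2728, 15–29=3332, 30–44=5981, 45+=8906
[period 2]
Births: 3332 × 0.498 = 1659
Group 2: 2728 × 0.952 = 2597
Group 3: 3332 × 0.955 = 3182
Group 4: 5981 × 0.928 + 8906 × 0.451 = 5550 + 4017 = 9567
Net migration: Group 1 − 360 → 1299; Group 3 + 60 → 3242
Population now: 0–14=1299, 15–29=2597, 30–44=3242, 45+=9567
[period 3]
Births: 2597 × 0.498 = 1293
Group 2: 1299 × 0.952 = 1237
Group 3: 2597 × 0.955 = 2480
Group 4: 3242 × 0.928 + 9567 × 0.451 = 3009 + 4315 = 7324
Net migration: Group 1 − 360 → 933; Group 3 + 60 → 2540
Population now: 0–14=933, 15–29=1237, 30–44=2540, 45+=7324
[period 4]
Births: 1237 × 0.498 = 616
Group 2: 933 × 0.952 = 888
Group 3: 1237 × 0.955 = 1181
Group 4: 2540 × 0.928 + 7324 × 0.451 = 2357 + 3303 = 5660
Net migration: Group 1 − 360 → 256; Group 3 + 60 → 1241
Population now: 0–14=256, 15–29=888, 30–44=1241, 45+=5660
Dependents (band 0–14 + band 45+) = 256 + 5660 = 5916; working-age = 2129; ratio = 5916/2129 × 100 = 277.9

277.9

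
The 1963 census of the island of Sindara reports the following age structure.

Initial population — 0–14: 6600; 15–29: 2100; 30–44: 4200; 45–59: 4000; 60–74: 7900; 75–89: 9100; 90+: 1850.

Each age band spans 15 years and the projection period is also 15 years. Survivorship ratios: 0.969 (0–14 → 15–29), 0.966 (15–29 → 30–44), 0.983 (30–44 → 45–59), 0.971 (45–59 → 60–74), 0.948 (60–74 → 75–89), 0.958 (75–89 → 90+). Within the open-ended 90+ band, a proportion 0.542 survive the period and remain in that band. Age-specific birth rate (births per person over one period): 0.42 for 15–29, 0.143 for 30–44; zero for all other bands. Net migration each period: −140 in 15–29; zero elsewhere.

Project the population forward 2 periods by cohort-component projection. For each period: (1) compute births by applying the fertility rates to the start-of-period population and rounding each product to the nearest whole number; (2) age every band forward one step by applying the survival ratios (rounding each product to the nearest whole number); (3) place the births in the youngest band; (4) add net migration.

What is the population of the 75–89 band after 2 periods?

3682

After projecting period 1:
Births: 2100 × 0.42 = 882, 4200 × 0.143 = 601 ⇒ total 1483
15–29: 6600 × 0.969 = 6395
30–44: 2100 × 0.966 = 2029
45–59: 4200 × 0.983 = 4129
60–74: 4000 × 0.971 = 3884
75–89: 7900 × 0.948 = 7489
90+: 9100 × 0.958 + 1850 × 0.542 = 8718 + 1003 = 9721
Net migration: 15–29 − 140 → 6255
→ [1483, 6255, 2029, 4129, 3884, 7489, 9721]
After projecting period 2:
Births: 6255 × 0.42 = 2627, 2029 × 0.143 = 290 ⇒ total 2917
15–29: 1483 × 0.969 = 1437
30–44: 6255 × 0.966 = 6042
45–59: 2029 × 0.983 = 1995
60–74: 4129 × 0.971 = 4009
75–89: 3884 × 0.948 = 3682
90+: 7489 × 0.958 + 9721 × 0.542 = 7174 + 5269 = 12443
Net migration: 15–29 − 140 → 1297
→ [2917, 1297, 6042, 1995, 4009, 3682, 12443]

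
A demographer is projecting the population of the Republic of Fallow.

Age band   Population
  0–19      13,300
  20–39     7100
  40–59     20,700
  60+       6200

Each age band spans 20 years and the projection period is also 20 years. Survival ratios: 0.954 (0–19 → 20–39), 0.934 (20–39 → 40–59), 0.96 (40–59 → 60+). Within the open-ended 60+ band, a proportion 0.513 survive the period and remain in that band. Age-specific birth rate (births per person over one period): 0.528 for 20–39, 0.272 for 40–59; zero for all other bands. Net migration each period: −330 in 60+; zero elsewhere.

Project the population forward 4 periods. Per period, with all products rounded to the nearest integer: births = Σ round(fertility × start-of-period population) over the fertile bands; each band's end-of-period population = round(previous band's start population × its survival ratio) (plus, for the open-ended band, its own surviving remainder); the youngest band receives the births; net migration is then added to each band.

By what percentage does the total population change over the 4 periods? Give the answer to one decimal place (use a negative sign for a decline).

After projecting period 1:
Births: 7100 × 0.528 = 3749 ; 20700 × 0.272 = 5630 → 9379
20–39: 13300 × 0.954 = 12688
40–59: 7100 × 0.934 = 6631
60+: 20700 × 0.96 + 6200 × 0.513 = 19872 + 3181 = 23053
Net migration: 60+ − 330 → 22723
→ [9379, 12688, 6631, 22723]
After projecting period 2:
Births: 12688 × 0.528 = 6699 ; 6631 × 0.272 = 1804 → 8503
20–39: 9379 × 0.954 = 8948
40–59: 12688 × 0.934 = 11851
60+: 6631 × 0.96 + 22723 × 0.513 = 6366 + 11657 = 18023
Net migration: 60+ − 330 → 17693
→ [8503, 8948, 11851, 17693]
After projecting period 3:
Births: 8948 × 0.528 = 4725 ; 11851 × 0.272 = 3223 → 7948
20–39: 8503 × 0.954 = 8112
40–59: 8948 × 0.934 = 8357
60+: 11851 × 0.96 + 17693 × 0.513 = 11377 + 9077 = 20454
Net migration: 60+ − 330 → 20124
→ [7948, 8112, 8357, 20124]
After projecting period 4:
Births: 8112 × 0.528 = 4283 ; 8357 × 0.272 = 2273 → 6556
20–39: 7948 × 0.954 = 7582
40–59: 8112 × 0.934 = 7577
60+: 8357 × 0.96 + 20124 × 0.513 = 8023 + 10324 = 18347
Net migration: 60+ − 330 → 18017
→ [6556, 7582, 7577, 18017]
Total: 47300 → 39732; change = -7568; percentage change = -16.0%

-16.0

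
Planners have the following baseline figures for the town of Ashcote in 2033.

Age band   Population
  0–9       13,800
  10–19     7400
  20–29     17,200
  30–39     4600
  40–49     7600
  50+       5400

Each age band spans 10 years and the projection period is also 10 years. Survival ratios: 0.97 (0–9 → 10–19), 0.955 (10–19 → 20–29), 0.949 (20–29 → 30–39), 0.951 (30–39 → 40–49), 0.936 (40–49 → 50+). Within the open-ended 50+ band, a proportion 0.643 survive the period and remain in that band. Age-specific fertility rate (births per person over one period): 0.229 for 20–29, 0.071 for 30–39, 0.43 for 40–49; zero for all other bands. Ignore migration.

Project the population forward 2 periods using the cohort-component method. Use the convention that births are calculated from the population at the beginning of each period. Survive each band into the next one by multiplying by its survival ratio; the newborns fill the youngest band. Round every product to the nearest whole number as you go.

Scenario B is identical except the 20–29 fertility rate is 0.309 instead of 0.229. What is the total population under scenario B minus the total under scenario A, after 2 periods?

1901

Period 1:
Births: 17200 × 0.229 = 3939, 4600 × 0.071 = 327, 7600 × 0.43 = 3268 → total 7534
10–19: 13800 × 0.97 = 13386
20–29: 7400 × 0.955 = 7067
30–39: 17200 × 0.949 = 16323
40–49: 4600 × 0.951 = 4375
50+: 7600 × 0.936 + 5400 × 0.643 = 7114 + 3472 = 10586
→ [7534, 13386, 7067, 16323, 4375, 10586]
Period 2:
Births: 7067 × 0.229 = 1618, 16323 × 0.071 = 1159, 4375 × 0.43 = 1881 → total 4658
10–19: 7534 × 0.97 = 7308
20–29: 13386 × 0.955 = 12784
30–39: 7067 × 0.949 = 6707
40–49: 16323 × 0.951 = 15523
50+: 4375 × 0.936 + 10586 × 0.643 = 4095 + 6807 = 10902
→ [4658, 7308, 12784, 6707, 15523, 10902]
Scenario A total after 2 periods: 57882
Scenario B projection —
Period 1:
Births: 17200 × 0.309 = 5315, 4600 × 0.071 = 327, 7600 × 0.43 = 3268 → total 8910
10–19: 13800 × 0.97 = 13386
20–29: 7400 × 0.955 = 7067
30–39: 17200 × 0.949 = 16323
40–49: 4600 × 0.951 = 4375
50+: 7600 × 0.936 + 5400 × 0.643 = 7114 + 3472 = 10586
→ [8910, 13386, 7067, 16323, 4375, 10586]
Period 2:
Births: 7067 × 0.309 = 2184, 16323 × 0.071 = 1159, 4375 × 0.43 = 1881 → total 5224
10–19: 8910 × 0.97 = 8643
20–29: 13386 × 0.955 = 12784
30–39: 7067 × 0.949 = 6707
40–49: 16323 × 0.951 = 15523
50+: 4375 × 0.936 + 10586 × 0.643 = 4095 + 6807 = 10902
→ [5224, 8643, 12784, 6707, 15523, 10902]
Scenario B total after 2 periods: 59783
Difference B − A = 59783 − 57882 = 1901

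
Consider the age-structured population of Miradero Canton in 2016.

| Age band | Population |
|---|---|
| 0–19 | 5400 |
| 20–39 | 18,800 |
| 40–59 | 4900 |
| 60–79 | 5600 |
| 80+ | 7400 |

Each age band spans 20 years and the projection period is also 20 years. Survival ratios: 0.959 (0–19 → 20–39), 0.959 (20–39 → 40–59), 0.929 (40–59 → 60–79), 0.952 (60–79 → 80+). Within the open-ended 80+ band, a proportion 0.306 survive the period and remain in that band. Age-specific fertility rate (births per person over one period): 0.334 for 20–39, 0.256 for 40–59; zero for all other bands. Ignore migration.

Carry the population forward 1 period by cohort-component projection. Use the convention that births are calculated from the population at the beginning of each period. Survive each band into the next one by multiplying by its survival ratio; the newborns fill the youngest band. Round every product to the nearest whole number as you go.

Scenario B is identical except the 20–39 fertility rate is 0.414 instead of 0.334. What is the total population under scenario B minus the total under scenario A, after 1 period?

1504

Period 1:
Births: 18800 × 0.334 = 6279 ; 4900 × 0.256 = 1254 — total 7533
20–39: 5400 × 0.959 = 5179
40–59: 18800 × 0.959 = 18029
60–79: 4900 × 0.929 = 4552
80+: 5600 × 0.952 + 7400 × 0.306 = 5331 + 2264 = 7595
→ [7533, 5179, 18029, 4552, 7595]
Scenario A total after 1 period: 42888
Scenario B projection —
Period 1:
Births: 18800 × 0.414 = 7783 ; 4900 × 0.256 = 1254 — total 9037
20–39: 5400 × 0.959 = 5179
40–59: 18800 × 0.959 = 18029
60–79: 4900 × 0.929 = 4552
80+: 5600 × 0.952 + 7400 × 0.306 = 5331 + 2264 = 7595
→ [9037, 5179, 18029, 4552, 7595]
Scenario B total after 1 period: 44392
Difference B − A = 44392 − 42888 = 1504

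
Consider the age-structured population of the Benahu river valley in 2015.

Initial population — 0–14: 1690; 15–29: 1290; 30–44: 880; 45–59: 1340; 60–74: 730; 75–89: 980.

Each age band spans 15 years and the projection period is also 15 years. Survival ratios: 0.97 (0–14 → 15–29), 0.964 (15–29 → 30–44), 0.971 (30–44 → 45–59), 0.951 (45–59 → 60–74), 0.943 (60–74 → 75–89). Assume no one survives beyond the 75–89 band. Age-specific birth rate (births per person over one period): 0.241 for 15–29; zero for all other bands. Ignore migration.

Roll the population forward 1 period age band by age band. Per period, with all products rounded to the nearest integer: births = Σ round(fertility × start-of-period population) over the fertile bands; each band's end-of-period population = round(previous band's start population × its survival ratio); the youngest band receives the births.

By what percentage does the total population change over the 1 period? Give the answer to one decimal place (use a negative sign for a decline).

-13.0

Numbering the bands 1..6 from youngest to oldest:
[period 1]
Births: 1290 * 0.241 = 311
Band 2: 1690 * 0.97 = 1639
Band 3: 1290 * 0.964 = 1244
Band 4: 880 * 0.971 = 854
Band 5: 1340 * 0.951 = 1274
Band 6: 730 * 0.943 = 688
Population now: 0–14=311, 15–29=1639, 30–44=1244, 45–59=854, 60–74=1274, 75–89=688
Total: 6910 → 6010; change = -900; percentage change = -13.0%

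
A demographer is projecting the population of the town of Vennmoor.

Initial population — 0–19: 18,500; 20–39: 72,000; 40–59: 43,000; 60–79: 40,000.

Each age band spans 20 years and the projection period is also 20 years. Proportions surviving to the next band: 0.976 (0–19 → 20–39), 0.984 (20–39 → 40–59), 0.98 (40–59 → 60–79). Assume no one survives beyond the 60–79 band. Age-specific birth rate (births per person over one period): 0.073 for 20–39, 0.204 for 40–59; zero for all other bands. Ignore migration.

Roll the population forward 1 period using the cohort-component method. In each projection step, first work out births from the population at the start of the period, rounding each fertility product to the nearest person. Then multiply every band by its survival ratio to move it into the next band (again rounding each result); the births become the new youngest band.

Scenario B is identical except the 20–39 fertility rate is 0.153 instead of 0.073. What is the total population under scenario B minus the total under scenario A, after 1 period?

5760

After projecting period 1:
Births: 72000 × 0.073 = 5256  |  43000 × 0.204 = 8772 ⇒ total 14028
20–39: 18500 × 0.976 = 18056
40–59: 72000 × 0.984 = 70848
60–79: 43000 × 0.98 = 42140
Population now: 0–19=14028, 20–39=18056, 40–59=70848, 60–79=42140
Scenario A total after 1 period: 145072
Scenario B projection —
After projecting period 1:
Births: 72000 × 0.153 = 11016  |  43000 × 0.204 = 8772 ⇒ total 19788
20–39: 18500 × 0.976 = 18056
40–59: 72000 × 0.984 = 70848
60–79: 43000 × 0.98 = 42140
Population now: 0–19=19788, 20–39=18056, 40–59=70848, 60–79=42140
Scenario B total after 1 period: 150832
Difference B − A = 150832 − 145072 = 5760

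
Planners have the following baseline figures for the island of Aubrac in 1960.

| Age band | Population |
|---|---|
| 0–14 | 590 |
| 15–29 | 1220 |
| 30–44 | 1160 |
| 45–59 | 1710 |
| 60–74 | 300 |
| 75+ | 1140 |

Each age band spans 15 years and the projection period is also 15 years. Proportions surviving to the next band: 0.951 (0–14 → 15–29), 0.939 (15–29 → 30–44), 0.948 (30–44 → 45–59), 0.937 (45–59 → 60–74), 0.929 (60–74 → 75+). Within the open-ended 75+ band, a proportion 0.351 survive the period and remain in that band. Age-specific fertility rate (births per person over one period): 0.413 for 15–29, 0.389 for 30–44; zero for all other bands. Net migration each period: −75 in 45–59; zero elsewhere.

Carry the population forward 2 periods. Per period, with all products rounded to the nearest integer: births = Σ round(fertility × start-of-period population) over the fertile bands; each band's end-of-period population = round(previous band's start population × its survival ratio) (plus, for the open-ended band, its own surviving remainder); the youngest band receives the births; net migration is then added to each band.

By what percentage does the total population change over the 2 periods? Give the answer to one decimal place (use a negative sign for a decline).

-5.1

(Groups numbered youngest = 1 to oldest = 6.)
— Period 1 —
Births: 1220 × 0.413 = 504  |  1160 × 0.389 = 451 — total 955
Group 2: 590 × 0.951 = 561
Group 3: 1220 × 0.939 = 1146
Group 4: 1160 × 0.948 = 1100
Group 5: 1710 × 0.937 = 1602
Group 6: 300 × 0.929 + 1140 × 0.351 = 279 + 400 = 679
Net migration: Group 4 − 75 → 1025
Population now: 0–14=955, 15–29=561, 30–44=1146, 45–59=1025, 60–74=1602, 75+=679
— Period 2 —
Births: 561 × 0.413 = 232  |  1146 × 0.389 = 446 — total 678
Group 2: 955 × 0.951 = 908
Group 3: 561 × 0.939 = 527
Group 4: 1146 × 0.948 = 1086
Group 5: 1025 × 0.937 = 960
Group 6: 1602 × 0.929 + 679 × 0.351 = 1488 + 238 = 1726
Net migration: Group 4 − 75 → 1011
Population now: 0–14=678, 15–29=908, 30–44=527, 45–59=1011, 60–74=960, 75+=1726
Total: 6120 → 5810; change = -310; percentage change = -5.1%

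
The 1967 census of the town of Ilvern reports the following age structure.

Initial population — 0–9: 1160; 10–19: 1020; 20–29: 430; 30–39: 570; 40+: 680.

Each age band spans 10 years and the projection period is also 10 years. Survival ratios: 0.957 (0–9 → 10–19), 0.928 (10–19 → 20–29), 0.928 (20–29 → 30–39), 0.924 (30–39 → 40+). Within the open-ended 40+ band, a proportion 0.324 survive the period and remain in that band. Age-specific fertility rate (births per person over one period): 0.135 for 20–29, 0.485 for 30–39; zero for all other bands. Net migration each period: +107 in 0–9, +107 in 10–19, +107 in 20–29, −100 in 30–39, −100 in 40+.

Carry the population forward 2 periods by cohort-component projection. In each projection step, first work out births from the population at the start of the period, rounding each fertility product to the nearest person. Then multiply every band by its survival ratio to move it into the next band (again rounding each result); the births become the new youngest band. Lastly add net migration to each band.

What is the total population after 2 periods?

3423

After projecting period 1:
Births: 430 × 0.135 = 58 ; 570 × 0.485 = 276 → 334
10–19: 1160 × 0.957 = 1110
20–29: 1020 × 0.928 = 947
30–39: 430 × 0.928 = 399
40+: 570 × 0.924 + 680 × 0.324 = 527 + 220 = 747
Net migration: 0–9 + 107 → 441; 10–19 + 107 → 1217; 20–29 + 107 → 1054; 30–39 − 100 → 299; 40+ − 100 → 647
End of period: [441, 1217, 1054, 299, 647]
After projecting period 2:
Births: 1054 × 0.135 = 142 ; 299 × 0.485 = 145 → 287
10–19: 441 × 0.957 = 422
20–29: 1217 × 0.928 = 1129
30–39: 1054 × 0.928 = 978
40+: 299 × 0.924 + 647 × 0.324 = 276 + 210 = 486
Net migration: 0–9 + 107 → 394; 10–19 + 107 → 529; 20–29 + 107 → 1236; 30–39 − 100 → 878; 40+ − 100 → 386
End of period: [394, 529, 1236, 878, 386]
Total after period 2: 394 + 529 + 1236 + 878 + 386 = 3423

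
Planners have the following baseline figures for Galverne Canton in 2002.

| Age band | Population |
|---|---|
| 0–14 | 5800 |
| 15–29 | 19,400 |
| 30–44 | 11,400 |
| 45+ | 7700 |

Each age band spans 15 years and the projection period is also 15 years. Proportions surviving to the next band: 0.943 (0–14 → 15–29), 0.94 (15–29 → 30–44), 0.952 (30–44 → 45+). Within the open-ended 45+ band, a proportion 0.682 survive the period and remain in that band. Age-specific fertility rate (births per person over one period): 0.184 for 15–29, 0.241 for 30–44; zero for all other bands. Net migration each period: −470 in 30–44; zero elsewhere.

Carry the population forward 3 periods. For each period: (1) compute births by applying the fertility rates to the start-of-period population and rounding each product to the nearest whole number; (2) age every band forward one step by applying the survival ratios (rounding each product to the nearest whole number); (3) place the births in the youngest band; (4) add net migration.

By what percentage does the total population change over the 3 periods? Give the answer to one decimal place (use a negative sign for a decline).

Let band 1 be 0–14 through band 4 = 45+.
— Period 1 —
Births: 19400 × 0.184 = 3570, 11400 × 0.241 = 2747 → 6317
Band 2: 5800 × 0.943 = 5469
Band 3: 19400 × 0.94 = 18236
Band 4: 11400 × 0.952 + 7700 × 0.682 = 10853 + 5251 = 16104
Net migration: Band 3 − 470 → 17766
End of period: [6317, 5469, 17766, 16104]
— Period 2 —
Births: 5469 × 0.184 = 1006, 17766 × 0.241 = 4282 → 5288
Band 2: 6317 × 0.943 = 5957
Band 3: 5469 × 0.94 = 5141
Band 4: 17766 × 0.952 + 16104 × 0.682 = 16913 + 10983 = 27896
Net migration: Band 3 − 470 → 4671
End of period: [5288, 5957, 4671, 27896]
— Period 3 —
Births: 5957 × 0.184 = 1096, 4671 × 0.241 = 1126 → 2222
Band 2: 5288 × 0.943 = 4987
Band 3: 5957 × 0.94 = 5600
Band 4: 4671 × 0.952 + 27896 × 0.682 = 4447 + 19025 = 23472
Net migration: Band 3 − 470 → 5130
End of period: [2222, 4987, 5130, 23472]
Total: 44300 → 35811; change = -8489; percentage change = -19.2%

-19.2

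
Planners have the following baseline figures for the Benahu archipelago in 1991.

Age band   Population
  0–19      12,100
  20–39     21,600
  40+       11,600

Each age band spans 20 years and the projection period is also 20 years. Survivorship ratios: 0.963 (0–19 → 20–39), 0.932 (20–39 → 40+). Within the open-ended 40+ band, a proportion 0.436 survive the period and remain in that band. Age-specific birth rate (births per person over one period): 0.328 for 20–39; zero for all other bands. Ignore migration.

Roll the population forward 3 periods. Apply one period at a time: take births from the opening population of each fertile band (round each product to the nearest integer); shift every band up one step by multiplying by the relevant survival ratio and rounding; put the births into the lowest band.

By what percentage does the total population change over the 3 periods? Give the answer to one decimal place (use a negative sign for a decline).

Call the groups 1 to 3, youngest first.
[period 1]
Births: 21600 * 0.328 = 7085
Group 2: 12100 * 0.963 = 11652
Group 3: 21600 * 0.932 + 11600 * 0.436 = 20131 + 5058 = 25189
Giving 7085 / 11652 / 25189.
[period 2]
Births: 11652 * 0.328 = 3822
Group 2: 7085 * 0.963 = 6823
Group 3: 11652 * 0.932 + 25189 * 0.436 = 10860 + 10982 = 21842
Giving 3822 / 6823 / 21842.
[period 3]
Births: 6823 * 0.328 = 2238
Group 2: 3822 * 0.963 = 3681
Group 3: 6823 * 0.932 + 21842 * 0.436 = 6359 + 9523 = 15882
Giving 2238 / 3681 / 15882.
Total: 45300 → 21801; change = -23499; percentage change = -51.9%

-51.9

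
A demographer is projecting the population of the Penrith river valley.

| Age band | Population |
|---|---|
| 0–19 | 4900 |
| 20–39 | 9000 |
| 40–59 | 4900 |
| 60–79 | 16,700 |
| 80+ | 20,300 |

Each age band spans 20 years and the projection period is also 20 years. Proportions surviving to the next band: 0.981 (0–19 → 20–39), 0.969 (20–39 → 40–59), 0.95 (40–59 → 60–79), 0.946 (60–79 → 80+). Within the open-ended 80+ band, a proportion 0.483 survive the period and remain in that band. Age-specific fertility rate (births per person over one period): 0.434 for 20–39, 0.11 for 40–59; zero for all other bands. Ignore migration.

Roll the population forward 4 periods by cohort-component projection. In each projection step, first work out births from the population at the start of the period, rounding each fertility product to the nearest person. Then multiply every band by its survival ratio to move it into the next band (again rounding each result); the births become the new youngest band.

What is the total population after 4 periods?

22913

Numbering the bands 1..5 from youngest to oldest:
— Period 1 —
Births: 9000 × 0.434 = 3906  |  4900 × 0.11 = 539 ⇒ total 4445
Band 2: 4900 × 0.981 = 4807
Band 3: 9000 × 0.969 = 8721
Band 4: 4900 × 0.95 = 4655
Band 5: 16700 × 0.946 + 20300 × 0.483 = 15798 + 9805 = 25603
Population now: 0–19=4445, 20–39=4807, 40–59=8721, 60–79=4655, 80+=25603
— Period 2 —
Births: 4807 × 0.434 = 2086  |  8721 × 0.11 = 959 ⇒ total 3045
Band 2: 4445 × 0.981 = 4361
Band 3: 4807 × 0.969 = 4658
Band 4: 8721 × 0.95 = 8285
Band 5: 4655 × 0.946 + 25603 × 0.483 = 4404 + 12366 = 16770
Population now: 0–19=3045, 20–39=4361, 40–59=4658, 60–79=8285, 80+=16770
— Period 3 —
Births: 4361 × 0.434 = 1893  |  4658 × 0.11 = 512 ⇒ total 2405
Band 2: 3045 × 0.981 = 2987
Band 3: 4361 × 0.969 = 4226
Band 4: 4658 × 0.95 = 4425
Band 5: 8285 × 0.946 + 16770 × 0.483 = 7838 + 8100 = 15938
Population now: 0–19=2405, 20–39=2987, 40–59=4226, 60–79=4425, 80+=15938
— Period 4 —
Births: 2987 × 0.434 = 1296  |  4226 × 0.11 = 465 ⇒ total 1761
Band 2: 2405 × 0.981 = 2359
Band 3: 2987 × 0.969 = 2894
Band 4: 4226 × 0.95 = 4015
Band 5: 4425 × 0.946 + 15938 × 0.483 = 4186 + 7698 = 11884
Population now: 0–19=1761, 20–39=2359, 40–59=2894, 60–79=4015, 80+=11884
Total after period 4: 1761 + 2359 + 2894 + 4015 + 11884 = 22913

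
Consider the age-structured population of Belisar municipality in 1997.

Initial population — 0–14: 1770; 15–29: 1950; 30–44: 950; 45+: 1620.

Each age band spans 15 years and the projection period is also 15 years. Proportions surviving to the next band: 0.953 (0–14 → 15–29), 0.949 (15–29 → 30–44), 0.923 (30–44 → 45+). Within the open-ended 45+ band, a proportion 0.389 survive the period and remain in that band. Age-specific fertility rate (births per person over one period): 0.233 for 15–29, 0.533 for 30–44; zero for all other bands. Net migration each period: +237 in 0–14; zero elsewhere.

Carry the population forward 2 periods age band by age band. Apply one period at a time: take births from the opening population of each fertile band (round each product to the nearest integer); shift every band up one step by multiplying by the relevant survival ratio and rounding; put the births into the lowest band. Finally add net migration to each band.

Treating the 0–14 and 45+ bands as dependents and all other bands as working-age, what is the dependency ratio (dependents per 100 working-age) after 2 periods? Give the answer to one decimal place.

Call the bands 1 to 4, youngest first.
After projecting period 1:
Births: 1950 × 0.233 = 454  |  950 × 0.533 = 506 — total 960
Band 2: 1770 × 0.953 = 1687
Band 3: 1950 × 0.949 = 1851
Band 4: 950 × 0.923 + 1620 × 0.389 = 877 + 630 = 1507
Net migration: Band 1 + 237 → 1197
End of period: [1197, 1687, 1851, 1507]
After projecting period 2:
Births: 1687 × 0.233 = 393  |  1851 × 0.533 = 987 — total 1380
Band 2: 1197 × 0.953 = 1141
Band 3: 1687 × 0.949 = 1601
Band 4: 1851 × 0.923 + 1507 × 0.389 = 1708 + 586 = 2294
Net migration: Band 1 + 237 → 1617
End of period: [1617, 1141, 1601, 2294]
Dependents (band 0–14 + band 45+) = 1617 + 2294 = 3911; working-age = 2742; ratio = 3911/2742 × 100 = 142.6

142.6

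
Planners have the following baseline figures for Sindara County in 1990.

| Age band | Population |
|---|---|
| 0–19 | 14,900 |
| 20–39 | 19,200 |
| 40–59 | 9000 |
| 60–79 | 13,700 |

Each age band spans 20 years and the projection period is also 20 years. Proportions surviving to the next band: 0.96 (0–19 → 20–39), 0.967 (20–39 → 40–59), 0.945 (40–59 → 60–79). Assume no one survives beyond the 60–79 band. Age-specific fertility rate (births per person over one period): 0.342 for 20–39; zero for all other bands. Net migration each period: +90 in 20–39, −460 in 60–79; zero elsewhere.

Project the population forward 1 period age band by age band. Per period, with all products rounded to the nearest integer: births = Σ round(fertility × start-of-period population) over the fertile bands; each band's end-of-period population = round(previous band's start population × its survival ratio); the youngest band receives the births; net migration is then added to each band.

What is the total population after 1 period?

47571

(Bands numbered youngest = 1 to oldest = 4.)
— Period 1 —
Births: 19200 × 0.342 = 6566
Band 2: 14900 × 0.96 = 14304
Band 3: 19200 × 0.967 = 18566
Band 4: 9000 × 0.945 = 8505
Net migration: Band 2 + 90 → 14394; Band 4 − 460 → 8045
End of period: [6566, 14394, 18566, 8045]
Total after period 1: 6566 + 14394 + 18566 + 8045 = 47571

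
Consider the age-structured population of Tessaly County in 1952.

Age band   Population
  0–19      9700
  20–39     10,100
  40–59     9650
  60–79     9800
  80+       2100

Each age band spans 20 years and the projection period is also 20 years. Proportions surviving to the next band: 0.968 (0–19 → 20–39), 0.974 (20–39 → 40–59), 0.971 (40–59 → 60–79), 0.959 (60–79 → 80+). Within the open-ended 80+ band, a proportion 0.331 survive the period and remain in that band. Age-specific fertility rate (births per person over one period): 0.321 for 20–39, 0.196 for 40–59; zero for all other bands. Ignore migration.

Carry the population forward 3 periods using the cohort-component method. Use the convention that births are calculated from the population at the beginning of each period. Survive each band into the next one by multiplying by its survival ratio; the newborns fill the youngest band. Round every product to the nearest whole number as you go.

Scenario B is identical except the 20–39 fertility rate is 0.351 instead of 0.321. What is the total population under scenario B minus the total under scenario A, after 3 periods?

810

[period 1]
Births: 10100 * 0.321 = 3242  |  9650 * 0.196 = 1891 → 5133
20–39: 9700 * 0.968 = 9390
40–59: 10100 * 0.974 = 9837
60–79: 9650 * 0.971 = 9370
80+: 9800 * 0.959 + 2100 * 0.331 = 9398 + 695 = 10093
→ [5133, 9390, 9837, 9370, 10093]
[period 2]
Births: 9390 * 0.321 = 3014  |  9837 * 0.196 = 1928 → 4942
20–39: 5133 * 0.968 = 4969
40–59: 9390 * 0.974 = 9146
60–79: 9837 * 0.971 = 9552
80+: 9370 * 0.959 + 10093 * 0.331 = 8986 + 3341 = 12327
→ [4942, 4969, 9146, 9552, 12327]
[period 3]
Births: 4969 * 0.321 = 1595  |  9146 * 0.196 = 1793 → 3388
20–39: 4942 * 0.968 = 4784
40–59: 4969 * 0.974 = 4840
60–79: 9146 * 0.971 = 8881
80+: 9552 * 0.959 + 12327 * 0.331 = 9160 + 4080 = 13240
→ [3388, 4784, 4840, 8881, 13240]
Scenario A total after 3 periods: 35133
Scenario B projection —
[period 1]
Births: 10100 * 0.351 = 3545  |  9650 * 0.196 = 1891 → 5436
20–39: 9700 * 0.968 = 9390
40–59: 10100 * 0.974 = 9837
60–79: 9650 * 0.971 = 9370
80+: 9800 * 0.959 + 2100 * 0.331 = 9398 + 695 = 10093
→ [5436, 9390, 9837, 9370, 10093]
[period 2]
Births: 9390 * 0.351 = 3296  |  9837 * 0.196 = 1928 → 5224
20–39: 5436 * 0.968 = 5262
40–59: 9390 * 0.974 = 9146
60–79: 9837 * 0.971 = 9552
80+: 9370 * 0.959 + 10093 * 0.331 = 8986 + 3341 = 12327
→ [5224, 5262, 9146, 9552, 12327]
[period 3]
Births: 5262 * 0.351 = 1847  |  9146 * 0.196 = 1793 → 3640
20–39: 5224 * 0.968 = 5057
40–59: 5262 * 0.974 = 5125
60–79: 9146 * 0.971 = 8881
80+: 9552 * 0.959 + 12327 * 0.331 = 9160 + 4080 = 13240
→ [3640, 5057, 5125, 8881, 13240]
Scenario B total after 3 periods: 35943
Difference B − A = 35943 − 35133 = 810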